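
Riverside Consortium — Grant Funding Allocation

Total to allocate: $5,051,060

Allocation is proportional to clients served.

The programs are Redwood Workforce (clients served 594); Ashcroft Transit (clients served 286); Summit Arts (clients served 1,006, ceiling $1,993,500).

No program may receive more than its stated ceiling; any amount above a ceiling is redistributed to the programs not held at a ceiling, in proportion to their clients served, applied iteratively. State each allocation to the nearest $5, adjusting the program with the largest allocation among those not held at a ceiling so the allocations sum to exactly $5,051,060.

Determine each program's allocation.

Redwood Workforce: $2,063,855; Ashcroft Transit: $993,705; Summit Arts: $1,993,500

Sum of clients served: 1,886.
Proportional shares (ignoring caps): Redwood Workforce 1,590,842.86; Ashcroft Transit 765,961.38; Summit Arts 2,694,255.76.
Cap binds for Summit Arts ($1,993,500); remaining pool $3,057,560 reallocated over remaining clients served 880.
Remaining shares: Redwood Workforce 2,063,853.00 → $2,063,855; Ashcroft Transit 993,707.00 → $993,705.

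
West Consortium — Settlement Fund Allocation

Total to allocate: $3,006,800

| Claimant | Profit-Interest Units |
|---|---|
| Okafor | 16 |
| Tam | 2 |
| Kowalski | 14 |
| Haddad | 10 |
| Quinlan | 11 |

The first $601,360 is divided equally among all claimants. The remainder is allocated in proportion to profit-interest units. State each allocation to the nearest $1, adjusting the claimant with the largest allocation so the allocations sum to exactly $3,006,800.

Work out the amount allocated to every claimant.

$601,360 shared equally gives $120,272 per claimant.
Remainder $2,405,440 by profit-interest units (total 53): Okafor 726,170.57 → $726,171; Tam 90,771.32 → $90,771; Kowalski 635,399.25 → $635,399; Haddad 453,856.60 → $453,857; Quinlan 499,242.26 → $499,242.
Totals: Okafor $120,272 + $726,171 = $846,443; Tam $120,272 + $90,771 = $211,043; Kowalski $120,272 + $635,399 = $755,671; Haddad $120,272 + $453,857 = $574,129; Quinlan $120,272 + $499,242 = $619,514.

Okafor: $846,443; Tam: $211,043; Kowalski: $755,671; Haddad: $574,129; Quinlan: $619,514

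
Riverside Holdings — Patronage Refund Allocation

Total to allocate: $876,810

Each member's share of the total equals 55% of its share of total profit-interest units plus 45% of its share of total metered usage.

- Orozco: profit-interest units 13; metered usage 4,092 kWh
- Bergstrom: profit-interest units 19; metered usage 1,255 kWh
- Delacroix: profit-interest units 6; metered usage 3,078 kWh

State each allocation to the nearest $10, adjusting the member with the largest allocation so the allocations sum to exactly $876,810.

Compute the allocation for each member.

Orozco: $356,620; Bergstrom: $299,900; Delacroix: $220,290

Profit-interest units total 38; metered usage total 8,425.
Combined weights (55% profit-interest units + 45% metered usage): Orozco 0.4067; Bergstrom 0.3420; Delacroix 0.2512.
Unrounded shares: Orozco 356,617.65; Bergstrom 299,897.64; Delacroix 220,294.71.
Rounded to nearest $10: Orozco $356,620; Bergstrom $299,900; Delacroix $220,290. Sum = $876,810.
Sum already equals the total — no adjustment.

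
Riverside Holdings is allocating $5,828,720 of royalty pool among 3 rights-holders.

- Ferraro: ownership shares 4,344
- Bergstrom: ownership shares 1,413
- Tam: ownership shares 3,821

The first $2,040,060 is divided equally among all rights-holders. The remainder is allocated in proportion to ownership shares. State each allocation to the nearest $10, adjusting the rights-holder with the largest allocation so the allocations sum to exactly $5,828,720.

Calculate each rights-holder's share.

First tranche $2,040,060 split equally: $680,020 each.
Remainder $3,788,660 by ownership shares (total 9,578): Ferraro 1,718,306.44 → $1,718,310; Bergstrom 558,924.26 → $558,920; Tam 1,511,429.30 → $1,511,430.
Totals: Ferraro $680,020 + $1,718,310 = $2,398,330; Bergstrom $680,020 + $558,920 = $1,238,940; Tam $680,020 + $1,511,430 = $2,191,450.

Ferraro: $2,398,330 | Bergstrom: $1,238,940 | Tam: $2,191,450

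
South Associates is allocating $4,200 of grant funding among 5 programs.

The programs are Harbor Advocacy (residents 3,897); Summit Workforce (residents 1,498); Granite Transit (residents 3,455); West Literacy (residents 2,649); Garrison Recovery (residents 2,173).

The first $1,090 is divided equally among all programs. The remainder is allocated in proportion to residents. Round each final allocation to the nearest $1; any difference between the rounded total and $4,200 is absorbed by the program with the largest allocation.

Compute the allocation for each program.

Harbor Advocacy: $1,104; Summit Workforce: $559; Granite Transit: $1,004; West Literacy: $821; Garrison Recovery: $712

First tranche $1,090 split equally: $218 each.
Remainder $3,110 by residents (total 13,672): Harbor Advocacy 886.46 → $886; Summit Workforce 340.75 → $341; Granite Transit 785.92 → $786; West Literacy 602.57 → $603; Garrison Recovery 494.30 → $494.
Totals: Harbor Advocacy $218 + $886 = $1,104; Summit Workforce $218 + $341 = $559; Granite Transit $218 + $786 = $1,004; West Literacy $218 + $603 = $821; Garrison Recovery $218 + $494 = $712.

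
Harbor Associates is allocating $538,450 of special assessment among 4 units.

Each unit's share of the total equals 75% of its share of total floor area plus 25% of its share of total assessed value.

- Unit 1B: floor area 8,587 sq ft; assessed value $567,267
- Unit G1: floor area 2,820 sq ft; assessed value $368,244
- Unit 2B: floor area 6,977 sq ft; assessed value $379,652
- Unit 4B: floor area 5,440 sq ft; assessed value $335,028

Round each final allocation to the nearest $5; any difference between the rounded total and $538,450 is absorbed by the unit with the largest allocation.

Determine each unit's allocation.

Unit 1B: $191,835 · Unit G1: $77,840 · Unit 2B: $149,235 · Unit 4B: $119,540

Totals — floor area 23,824, assessed value 1,650,191.
Blended shares (75% floor area + 25% assessed value): Unit 1B 0.3563; Unit G1 0.1446; Unit 2B 0.2772; Unit 4B 0.2220.
Unrounded shares: Unit 1B 191,831.29; Unit G1 77,840.55; Unit 2B 149,235.90; Unit 4B 119,542.26.
At nearest $5: Unit 1B $191,830; Unit G1 $77,840; Unit 2B $149,235; Unit 4B $119,540. Sum = $538,445.
Difference $538,450 − $538,445 = +$5 applied to largest allocation (Unit 1B): Unit 1B becomes $191,835.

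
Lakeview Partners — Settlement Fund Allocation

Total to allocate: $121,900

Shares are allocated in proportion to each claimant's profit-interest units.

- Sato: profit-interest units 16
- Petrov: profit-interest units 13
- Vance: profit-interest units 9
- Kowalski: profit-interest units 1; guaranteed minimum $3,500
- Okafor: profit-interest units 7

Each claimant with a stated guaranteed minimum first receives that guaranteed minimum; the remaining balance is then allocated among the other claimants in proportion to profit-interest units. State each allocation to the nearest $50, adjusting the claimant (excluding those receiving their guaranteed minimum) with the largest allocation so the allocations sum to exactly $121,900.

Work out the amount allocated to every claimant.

Guaranteed amounts: Kowalski $3,500. Balance $118,400.
Balance split over remaining profit-interest units 45: Sato 42,097.78 → $42,100; Petrov 34,204.44 → $34,200; Vance 23,680.00 → $23,700; Okafor 18,417.78 → $18,400.

Sato: $42,100; Petrov: $34,200; Vance: $23,700; Kowalski: $3,500; Okafor: $18,400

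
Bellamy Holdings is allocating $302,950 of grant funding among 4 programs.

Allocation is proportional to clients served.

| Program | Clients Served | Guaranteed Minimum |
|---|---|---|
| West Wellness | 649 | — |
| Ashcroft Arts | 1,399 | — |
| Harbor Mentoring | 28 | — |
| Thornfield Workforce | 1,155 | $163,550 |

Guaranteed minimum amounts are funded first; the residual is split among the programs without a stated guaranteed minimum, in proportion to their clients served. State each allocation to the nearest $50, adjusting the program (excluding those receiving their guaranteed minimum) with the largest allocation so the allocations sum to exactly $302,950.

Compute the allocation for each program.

West Wellness: $43,600 · Ashcroft Arts: $93,900 · Harbor Mentoring: $1,900 · Thornfield Workforce: $163,550

Fund the minimums — Thornfield Workforce $163,550. Balance $139,400.
Balance split over remaining clients served 2,076: West Wellness 43,579.29 → $43,600; Ashcroft Arts 93,940.56 → $93,950; Harbor Mentoring 1,880.15 → $1,900.
Rounding difference −$50 applied to Ashcroft Arts → $93,900.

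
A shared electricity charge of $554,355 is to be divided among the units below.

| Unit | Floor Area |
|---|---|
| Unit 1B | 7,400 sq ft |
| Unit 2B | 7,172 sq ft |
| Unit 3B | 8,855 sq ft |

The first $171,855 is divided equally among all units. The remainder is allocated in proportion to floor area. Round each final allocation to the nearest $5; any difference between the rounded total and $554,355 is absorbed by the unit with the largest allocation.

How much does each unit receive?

Unit 1B: $178,105 · Unit 2B: $174,385 · Unit 3B: $201,865

Equal tier: $171,855 ÷ 3 = $57,285 apiece.
Remainder $382,500 by floor area (total 23,427): Unit 1B 120,822.13 → $120,820; Unit 2B 117,099.50 → $117,100; Unit 3B 144,578.37 → $144,580.
Totals: Unit 1B $57,285 + $120,820 = $178,105; Unit 2B $57,285 + $117,100 = $174,385; Unit 3B $57,285 + $144,580 = $201,865.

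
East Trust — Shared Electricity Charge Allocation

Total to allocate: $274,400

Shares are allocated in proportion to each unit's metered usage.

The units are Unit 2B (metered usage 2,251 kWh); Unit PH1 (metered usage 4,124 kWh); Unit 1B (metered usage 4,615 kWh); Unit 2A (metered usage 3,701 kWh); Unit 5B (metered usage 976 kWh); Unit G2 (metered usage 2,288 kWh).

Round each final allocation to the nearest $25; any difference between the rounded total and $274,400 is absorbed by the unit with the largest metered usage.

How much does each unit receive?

Combined metered usage = 2,251 + 4,124 + 4,615 + 3,701 + 976 + 2,288 = 17,955.
Pro-rata amounts: Unit 2B 34,401.25; Unit PH1 63,025.65; Unit 1B 70,529.43; Unit 2A 56,561.09; Unit 5B 14,915.87; Unit G2 34,966.71.
Rounded to nearest $25: Unit 2B $34,400; Unit PH1 $63,025; Unit 1B $70,525; Unit 2A $56,550; Unit 5B $14,925; Unit G2 $34,975. Sum = $274,400.
Rounded total matches; no reconciliation needed.

Unit 2B: $34,400 · Unit PH1: $63,025 · Unit 1B: $70,525 · Unit 2A: $56,550 · Unit 5B: $14,925 · Unit G2: $34,975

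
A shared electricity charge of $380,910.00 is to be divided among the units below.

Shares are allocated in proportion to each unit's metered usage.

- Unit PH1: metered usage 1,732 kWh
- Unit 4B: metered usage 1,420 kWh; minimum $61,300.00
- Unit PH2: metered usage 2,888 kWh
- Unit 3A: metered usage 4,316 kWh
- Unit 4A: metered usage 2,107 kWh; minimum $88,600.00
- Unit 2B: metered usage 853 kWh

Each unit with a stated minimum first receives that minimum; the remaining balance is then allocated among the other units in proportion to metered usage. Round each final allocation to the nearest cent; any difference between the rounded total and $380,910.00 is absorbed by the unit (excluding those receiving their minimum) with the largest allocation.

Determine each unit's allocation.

Fund the minimums — Unit 4B $61,300.00; Unit 4A $88,600.00. Residual $231,010.00.
Residual split over remaining metered usage 9,789: Unit PH1 40,873.3599 → $40,873.36; Unit PH2 68,153.7317 → $68,153.73; Unit 3A 101,853.0146 → $101,853.01; Unit 2B 20,129.8938 → $20,129.89.
Rounding difference +$0.01 applied to Unit 3A → $101,853.02.

Unit PH1: $40,873.36 · Unit 4B: $61,300.00 · Unit PH2: $68,153.73 · Unit 3A: $101,853.02 · Unit 4A: $88,600.00 · Unit 2B: $20,129.89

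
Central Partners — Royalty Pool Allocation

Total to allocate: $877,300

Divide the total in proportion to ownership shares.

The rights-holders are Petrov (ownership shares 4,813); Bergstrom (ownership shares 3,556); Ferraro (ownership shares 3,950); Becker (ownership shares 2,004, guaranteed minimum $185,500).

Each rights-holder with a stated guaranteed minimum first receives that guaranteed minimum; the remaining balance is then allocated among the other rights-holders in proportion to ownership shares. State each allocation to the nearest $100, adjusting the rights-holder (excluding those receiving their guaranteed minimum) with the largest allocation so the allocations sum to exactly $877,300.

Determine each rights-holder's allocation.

Fund the minimums — Becker $185,500. Remaining pool $691,800.
Remaining pool split over remaining ownership shares 12,319: Petrov 270,284.39 → $270,300; Bergstrom 199,694.85 → $199,700; Ferraro 221,820.76 → $221,800.

Petrov: $270,300 · Bergstrom: $199,700 · Ferraro: $221,800 · Becker: $185,500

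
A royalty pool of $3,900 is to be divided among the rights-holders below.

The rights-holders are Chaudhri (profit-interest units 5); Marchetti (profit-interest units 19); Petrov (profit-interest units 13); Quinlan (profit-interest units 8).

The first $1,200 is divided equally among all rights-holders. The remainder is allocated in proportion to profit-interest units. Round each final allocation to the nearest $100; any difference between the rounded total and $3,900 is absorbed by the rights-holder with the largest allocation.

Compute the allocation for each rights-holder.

Chaudhri: $600; Marchetti: $1,400; Petrov: $1,100; Quinlan: $800

Equal tier: $1,200 ÷ 4 = $300 apiece.
Remainder $2,700 by profit-interest units (total 45): Chaudhri 300.00 → $300; Marchetti 1,140.00 → $1,100; Petrov 780.00 → $800; Quinlan 480.00 → $500.
Totals: Chaudhri $300 + $300 = $600; Marchetti $300 + $1,100 = $1,400; Petrov $300 + $800 = $1,100; Quinlan $300 + $500 = $800.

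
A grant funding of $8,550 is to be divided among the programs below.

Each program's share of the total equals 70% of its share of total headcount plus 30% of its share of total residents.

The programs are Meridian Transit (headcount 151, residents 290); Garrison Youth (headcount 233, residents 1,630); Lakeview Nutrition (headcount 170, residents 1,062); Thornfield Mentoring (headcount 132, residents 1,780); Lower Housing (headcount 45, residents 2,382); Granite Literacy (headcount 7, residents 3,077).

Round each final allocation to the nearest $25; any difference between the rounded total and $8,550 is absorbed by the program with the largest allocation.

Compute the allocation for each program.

Meridian Transit: $1,300 | Garrison Youth: $2,275 | Lakeview Nutrition: $1,650 | Thornfield Mentoring: $1,525 | Lower Housing: $975 | Granite Literacy: $825

Headcount total 738; residents total 10,221.
Blended shares (70% headcount + 30% residents): Meridian Transit 0.1517; Garrison Youth 0.2688; Lakeview Nutrition 0.1924; Thornfield Mentoring 0.1774; Lower Housing 0.1126; Granite Literacy 0.0970.
Proportional shares: Meridian Transit 1,297.35; Garrison Youth 2,298.63; Lakeview Nutrition 1,645.17; Thornfield Mentoring 1,517.19; Lower Housing 962.71; Granite Literacy 828.95.
Rounded to nearest $25: Meridian Transit $1,300; Garrison Youth $2,300; Lakeview Nutrition $1,650; Thornfield Mentoring $1,525; Lower Housing $975; Granite Literacy $825. Sum = $8,575.
Difference $8,550 − $8,575 = −$25 applied to largest allocation (Garrison Youth): Garrison Youth becomes $2,275.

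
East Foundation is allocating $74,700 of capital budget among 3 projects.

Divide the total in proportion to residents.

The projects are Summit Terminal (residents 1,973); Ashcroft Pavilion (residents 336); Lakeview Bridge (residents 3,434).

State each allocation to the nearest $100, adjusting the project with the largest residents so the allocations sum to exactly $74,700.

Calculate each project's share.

Total residents = 5,743.
Proportional shares: Summit Terminal 1,973/5,743 × $74,700 = 25,663.09; Ashcroft Pavilion 336/5,743 × $74,700 = 4,370.40; Lakeview Bridge 3,434/5,743 × $74,700 = 44,666.52.
At nearest $100: Summit Terminal $25,700; Ashcroft Pavilion $4,400; Lakeview Bridge $44,700. Sum = $74,800.
Difference $74,700 − $74,800 = −$100 applied to largest residents (Lakeview Bridge): Lakeview Bridge becomes $44,600.

Summit Terminal: $25,700 · Ashcroft Pavilion: $4,400 · Lakeview Bridge: $44,600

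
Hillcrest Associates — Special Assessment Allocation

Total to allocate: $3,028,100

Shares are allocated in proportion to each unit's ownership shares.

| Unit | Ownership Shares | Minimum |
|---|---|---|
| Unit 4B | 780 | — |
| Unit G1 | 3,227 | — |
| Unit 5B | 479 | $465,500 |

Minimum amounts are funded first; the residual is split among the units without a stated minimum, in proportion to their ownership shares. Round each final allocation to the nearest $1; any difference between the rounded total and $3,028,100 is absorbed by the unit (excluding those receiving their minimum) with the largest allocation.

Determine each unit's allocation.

Fund the minimums — Unit 5B $465,500. Remaining pool $2,562,600.
Remaining pool split over remaining ownership shares 4,007: Unit 4B 498,834.04 → $498,834; Unit G1 2,063,765.96 → $2,063,766.

Unit 4B: $498,834 | Unit G1: $2,063,766 | Unit 5B: $465,500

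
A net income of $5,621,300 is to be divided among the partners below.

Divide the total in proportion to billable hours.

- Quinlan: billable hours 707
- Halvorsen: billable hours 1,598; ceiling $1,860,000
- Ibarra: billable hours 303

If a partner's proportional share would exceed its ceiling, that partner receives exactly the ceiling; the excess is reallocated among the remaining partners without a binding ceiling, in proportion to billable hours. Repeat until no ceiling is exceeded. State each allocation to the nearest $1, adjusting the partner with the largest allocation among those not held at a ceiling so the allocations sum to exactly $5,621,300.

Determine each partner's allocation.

Sum of billable hours: 2,608.
Unconstrained shares: Quinlan 1,523,872.35; Halvorsen 3,444,339.49; Ibarra 653,088.15.
Cap binds for Halvorsen ($1,860,000); balance $3,761,300 reallocated over remaining billable hours 1,010.
Remaining shares: Quinlan 2,632,910.00 → $2,632,910; Ibarra 1,128,390.00 → $1,128,390.

Quinlan: $2,632,910; Halvorsen: $1,860,000; Ibarra: $1,128,390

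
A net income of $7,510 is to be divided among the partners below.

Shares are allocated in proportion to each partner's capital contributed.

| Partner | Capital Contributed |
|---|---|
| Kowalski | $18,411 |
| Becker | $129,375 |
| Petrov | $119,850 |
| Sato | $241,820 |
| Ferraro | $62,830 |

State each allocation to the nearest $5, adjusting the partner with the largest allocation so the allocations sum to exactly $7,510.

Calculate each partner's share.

Combined capital contributed = 572,286.
Unrounded shares: Kowalski 18,411/572,286 × $7,510 = 241.60; Becker 129,375/572,286 × $7,510 = 1,697.76; Petrov 119,850/572,286 × $7,510 = 1,572.77; Sato 241,820/572,286 × $7,510 = 3,173.36; Ferraro 62,830/572,286 × $7,510 = 824.51.
At nearest $5: Kowalski $240; Becker $1,700; Petrov $1,575; Sato $3,175; Ferraro $825. Sum = $7,515.
Difference $7,510 − $7,515 = −$5 applied to largest allocation (Sato): Sato becomes $3,170.

Kowalski: $240 · Becker: $1,700 · Petrov: $1,575 · Sato: $3,170 · Ferraro: $825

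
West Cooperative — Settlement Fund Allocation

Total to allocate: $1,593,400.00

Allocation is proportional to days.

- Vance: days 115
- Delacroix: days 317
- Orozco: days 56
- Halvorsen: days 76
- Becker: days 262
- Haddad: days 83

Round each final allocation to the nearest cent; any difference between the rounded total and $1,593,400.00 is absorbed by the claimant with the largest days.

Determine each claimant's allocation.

Vance: $201,585.26 | Delacroix: $555,674.14 | Orozco: $98,163.26 | Halvorsen: $133,221.56 | Becker: $459,263.81 | Haddad: $145,491.97

Combined days = 115 + 317 + 56 + 76 + 262 + 83 = 909.
Proportional shares: Vance 201,585.2585; Delacroix 555,674.1474; Orozco 98,163.2563; Halvorsen 133,221.5622; Becker 459,263.8064; Haddad 145,491.9692.
At nearest cent: Vance $201,585.26; Delacroix $555,674.15; Orozco $98,163.26; Halvorsen $133,221.56; Becker $459,263.81; Haddad $145,491.97. Sum = $1,593,400.01.
Difference $1,593,400.00 − $1,593,400.01 = −$0.01 applied to largest days (Delacroix): Delacroix becomes $555,674.14.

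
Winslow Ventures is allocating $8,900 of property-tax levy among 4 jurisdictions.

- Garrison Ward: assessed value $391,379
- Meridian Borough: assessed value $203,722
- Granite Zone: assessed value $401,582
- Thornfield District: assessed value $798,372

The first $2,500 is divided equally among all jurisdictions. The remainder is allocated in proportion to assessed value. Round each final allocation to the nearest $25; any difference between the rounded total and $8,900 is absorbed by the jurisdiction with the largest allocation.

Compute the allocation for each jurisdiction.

Garrison Ward: $2,025; Meridian Borough: $1,350; Granite Zone: $2,050; Thornfield District: $3,475

$2,500 shared equally gives $625 per jurisdiction.
Remainder $6,400 by assessed value (total 1,795,055): Garrison Ward 1,395.40 → $1,400; Meridian Borough 726.34 → $725; Granite Zone 1,431.78 → $1,425; Thornfield District 2,846.48 → $2,850.
Totals: Garrison Ward $625 + $1,400 = $2,025; Meridian Borough $625 + $725 = $1,350; Granite Zone $625 + $1,425 = $2,050; Thornfield District $625 + $2,850 = $3,475.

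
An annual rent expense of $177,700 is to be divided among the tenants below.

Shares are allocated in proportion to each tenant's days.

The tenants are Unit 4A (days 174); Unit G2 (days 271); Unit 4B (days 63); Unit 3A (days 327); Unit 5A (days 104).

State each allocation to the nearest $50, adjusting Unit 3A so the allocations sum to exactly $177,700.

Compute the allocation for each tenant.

Combined days = 939.
Unrounded shares: Unit 4A 174/939 × $177,700 = 32,928.43; Unit G2 271/939 × $177,700 = 51,285.09; Unit 4B 63/939 × $177,700 = 11,922.36; Unit 3A 327/939 × $177,700 = 61,882.75; Unit 5A 104/939 × $177,700 = 19,681.36.
After rounding ($50): Unit 4A $32,950; Unit G2 $51,300; Unit 4B $11,900; Unit 3A $61,900; Unit 5A $19,700. Sum = $177,750.
Difference $177,700 − $177,750 = −$50 applied to Unit 3A: Unit 3A becomes $61,850.

Unit 4A: $32,950 | Unit G2: $51,300 | Unit 4B: $11,900 | Unit 3A: $61,850 | Unit 5A: $19,700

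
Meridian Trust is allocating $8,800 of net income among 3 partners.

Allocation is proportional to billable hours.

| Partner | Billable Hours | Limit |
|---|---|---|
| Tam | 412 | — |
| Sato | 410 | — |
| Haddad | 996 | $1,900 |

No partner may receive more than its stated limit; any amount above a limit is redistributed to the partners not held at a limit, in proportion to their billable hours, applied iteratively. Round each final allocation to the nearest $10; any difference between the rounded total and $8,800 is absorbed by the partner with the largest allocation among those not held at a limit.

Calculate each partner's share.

Tam: $3,460 · Sato: $3,440 · Haddad: $1,900

Combined billable hours = 1,818.
Proportional shares (ignoring caps): Tam 1,994.28; Sato 1,984.60; Haddad 4,821.12.
Held at cap: Haddad ($1,900); balance $6,900 reallocated over remaining billable hours 822.
Redistributed shares: Tam 3,458.39 → $3,460; Sato 3,441.61 → $3,440.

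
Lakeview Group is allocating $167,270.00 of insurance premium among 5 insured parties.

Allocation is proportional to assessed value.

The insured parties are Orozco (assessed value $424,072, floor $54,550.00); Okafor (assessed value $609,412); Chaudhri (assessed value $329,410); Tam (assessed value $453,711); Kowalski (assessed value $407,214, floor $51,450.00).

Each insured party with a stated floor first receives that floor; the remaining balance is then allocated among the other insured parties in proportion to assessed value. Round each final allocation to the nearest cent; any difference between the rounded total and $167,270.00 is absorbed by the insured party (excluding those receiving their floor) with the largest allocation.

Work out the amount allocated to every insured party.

Orozco: $54,550.00 | Okafor: $26,813.49 | Chaudhri: $14,493.70 | Tam: $19,962.81 | Kowalski: $51,450.00

Minimums first: Orozco $54,550.00; Kowalski $51,450.00. Residual $61,270.00.
Residual split over remaining assessed value 1,392,533: Okafor 26,813.4926 → $26,813.49; Chaudhri 14,493.6965 → $14,493.70; Tam 19,962.8109 → $19,962.81.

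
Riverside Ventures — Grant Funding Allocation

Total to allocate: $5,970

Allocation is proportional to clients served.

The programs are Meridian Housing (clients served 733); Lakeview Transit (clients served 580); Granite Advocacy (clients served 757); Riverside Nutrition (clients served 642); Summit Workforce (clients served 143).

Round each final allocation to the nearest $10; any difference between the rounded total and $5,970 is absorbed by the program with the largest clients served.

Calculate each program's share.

Total clients served = 733 + 580 + 757 + 642 + 143 = 2,855.
Pro-rata amounts: Meridian Housing 1,532.75; Lakeview Transit 1,212.82; Granite Advocacy 1,582.94; Riverside Nutrition 1,342.47; Summit Workforce 299.02.
After rounding ($10): Meridian Housing $1,530; Lakeview Transit $1,210; Granite Advocacy $1,580; Riverside Nutrition $1,340; Summit Workforce $300. Sum = $5,960.
Difference $5,970 − $5,960 = +$10 applied to largest clients served (Granite Advocacy): Granite Advocacy becomes $1,590.

Meridian Housing: $1,530 · Lakeview Transit: $1,210 · Granite Advocacy: $1,590 · Riverside Nutrition: $1,340 · Summit Workforce: $300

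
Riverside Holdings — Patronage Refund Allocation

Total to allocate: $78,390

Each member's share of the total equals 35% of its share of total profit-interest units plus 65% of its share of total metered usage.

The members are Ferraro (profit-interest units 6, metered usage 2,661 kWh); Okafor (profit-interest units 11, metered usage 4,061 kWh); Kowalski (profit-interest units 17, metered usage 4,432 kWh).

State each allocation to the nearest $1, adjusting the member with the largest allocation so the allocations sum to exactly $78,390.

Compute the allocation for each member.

Ferraro: $16,998 · Okafor: $27,428 · Kowalski: $33,964

Totals — profit-interest units 34, metered usage 11,154.
Blended shares (35% profit-interest units + 65% metered usage): Ferraro 0.2168; Okafor 0.3499; Kowalski 0.4333.
Proportional shares: Ferraro 16,997.67; Okafor 27,427.90; Kowalski 33,964.43.
At nearest $1: Ferraro $16,998; Okafor $27,428; Kowalski $33,964. Sum = $78,390.
No rounding difference to absorb.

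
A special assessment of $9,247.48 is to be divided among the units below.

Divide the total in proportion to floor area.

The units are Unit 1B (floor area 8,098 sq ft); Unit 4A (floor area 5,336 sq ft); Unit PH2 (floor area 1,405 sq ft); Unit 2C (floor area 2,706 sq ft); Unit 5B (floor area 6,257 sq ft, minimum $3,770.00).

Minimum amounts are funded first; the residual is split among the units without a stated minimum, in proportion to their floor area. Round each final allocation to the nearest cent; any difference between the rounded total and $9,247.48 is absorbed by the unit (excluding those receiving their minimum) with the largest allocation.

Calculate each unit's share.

Unit 1B: $2,528.16 · Unit 4A: $1,665.88 · Unit PH2: $438.64 · Unit 2C: $844.80 · Unit 5B: $3,770.00

Minimums first: Unit 5B $3,770.00. Residual $5,477.48.
Residual split over remaining floor area 17,545: Unit 1B 2,528.1638 → $2,528.16; Unit 4A 1,665.8782 → $1,665.88; Unit PH2 438.6355 → $438.64; Unit 2C 844.8026 → $844.80.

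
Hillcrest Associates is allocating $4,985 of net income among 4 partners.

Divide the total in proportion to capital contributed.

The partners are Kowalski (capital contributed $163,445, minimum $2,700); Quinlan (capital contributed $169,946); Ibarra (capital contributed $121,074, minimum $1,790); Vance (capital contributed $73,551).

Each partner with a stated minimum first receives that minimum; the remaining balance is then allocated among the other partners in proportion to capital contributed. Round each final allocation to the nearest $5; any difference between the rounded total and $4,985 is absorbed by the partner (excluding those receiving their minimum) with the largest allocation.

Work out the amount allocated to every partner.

Kowalski: $2,700 · Quinlan: $345 · Ibarra: $1,790 · Vance: $150

Minimums first: Kowalski $2,700; Ibarra $1,790. Residual $495.
Residual split over remaining capital contributed 243,497: Quinlan 345.48 → $345; Vance 149.52 → $150.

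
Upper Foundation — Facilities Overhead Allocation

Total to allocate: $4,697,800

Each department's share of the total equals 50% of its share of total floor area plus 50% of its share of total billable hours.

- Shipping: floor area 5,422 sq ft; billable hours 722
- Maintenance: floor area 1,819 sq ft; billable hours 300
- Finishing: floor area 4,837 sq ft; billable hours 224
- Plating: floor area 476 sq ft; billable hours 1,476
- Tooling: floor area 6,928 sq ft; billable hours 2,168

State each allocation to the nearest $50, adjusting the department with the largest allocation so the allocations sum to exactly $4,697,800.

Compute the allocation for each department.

Floor area total 19,482; billable hours total 4,890.
Blended shares (50% floor area + 50% billable hours): Shipping 0.2130; Maintenance 0.0774; Finishing 0.1470; Plating 0.1631; Tooling 0.3995.
Pro-rata amounts: Shipping 1,000,529.09; Maintenance 363,416.95; Finishing 690,783.86; Plating 766,383.36; Tooling 1,876,686.75.
Rounded to nearest $50: Shipping $1,000,550; Maintenance $363,400; Finishing $690,800; Plating $766,400; Tooling $1,876,700. Sum = $4,697,850.
Difference $4,697,800 − $4,697,850 = −$50 applied to largest allocation (Tooling): Tooling becomes $1,876,650.

Shipping: $1,000,550; Maintenance: $363,400; Finishing: $690,800; Plating: $766,400; Tooling: $1,876,650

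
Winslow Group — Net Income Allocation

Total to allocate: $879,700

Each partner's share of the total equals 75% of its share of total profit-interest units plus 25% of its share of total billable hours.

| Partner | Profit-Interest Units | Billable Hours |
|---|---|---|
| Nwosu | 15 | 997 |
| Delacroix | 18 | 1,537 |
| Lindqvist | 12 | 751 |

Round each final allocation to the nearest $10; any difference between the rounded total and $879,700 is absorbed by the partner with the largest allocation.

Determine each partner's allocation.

Totals — profit-interest units 45, billable hours 3,285.
Blended shares (75% profit-interest units + 25% billable hours): Nwosu 0.3259; Delacroix 0.4170; Lindqvist 0.2572.
Pro-rata amounts: Nwosu 286,672.40; Delacroix 366,809.46; Lindqvist 226,218.14.
Rounded to nearest $10: Nwosu $286,670; Delacroix $366,810; Lindqvist $226,220. Sum = $879,700.
Sum already equals the total — no adjustment.

Nwosu: $286,670 | Delacroix: $366,810 | Lindqvist: $226,220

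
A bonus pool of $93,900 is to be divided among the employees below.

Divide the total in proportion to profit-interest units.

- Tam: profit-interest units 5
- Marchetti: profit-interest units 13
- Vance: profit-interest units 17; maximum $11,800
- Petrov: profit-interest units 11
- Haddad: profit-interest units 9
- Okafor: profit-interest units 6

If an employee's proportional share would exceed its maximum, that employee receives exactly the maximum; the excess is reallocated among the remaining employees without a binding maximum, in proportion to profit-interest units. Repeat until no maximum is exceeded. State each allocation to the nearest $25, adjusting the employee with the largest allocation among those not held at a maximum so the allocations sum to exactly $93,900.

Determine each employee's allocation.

Total profit-interest units = 61.
Proportional shares (ignoring caps): Tam 7,696.72; Marchetti 20,011.48; Vance 26,168.85; Petrov 16,932.79; Haddad 13,854.10; Okafor 9,236.07.
Cap binds for Vance ($11,800); balance $82,100 reallocated over remaining profit-interest units 44.
Shares after redistribution: Tam 9,329.55 → $9,325; Marchetti 24,256.82 → $24,250; Petrov 20,525.00 → $20,525; Haddad 16,793.18 → $16,800; Okafor 11,195.45 → $11,200.

Tam: $9,325; Marchetti: $24,250; Vance: $11,800; Petrov: $20,525; Haddad: $16,800; Okafor: $11,200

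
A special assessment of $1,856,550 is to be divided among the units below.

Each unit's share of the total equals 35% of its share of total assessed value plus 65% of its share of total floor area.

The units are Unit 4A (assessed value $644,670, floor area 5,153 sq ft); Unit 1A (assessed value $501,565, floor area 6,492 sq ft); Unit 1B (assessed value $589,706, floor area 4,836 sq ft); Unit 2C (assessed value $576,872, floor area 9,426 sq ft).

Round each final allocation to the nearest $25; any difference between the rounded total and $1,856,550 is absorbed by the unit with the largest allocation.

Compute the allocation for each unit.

Totals — assessed value 2,312,813, floor area 25,907.
Blended shares (35% assessed value + 65% floor area): Unit 4A 0.2268; Unit 1A 0.2388; Unit 1B 0.2106; Unit 2C 0.3238.
Unrounded shares: Unit 4A 421,150.80; Unit 1A 443,316.08; Unit 1B 390,942.50; Unit 2C 601,140.62.
At nearest $25: Unit 4A $421,150; Unit 1A $443,325; Unit 1B $390,950; Unit 2C $601,150. Sum = $1,856,575.
Difference $1,856,550 − $1,856,575 = −$25 applied to largest allocation (Unit 2C): Unit 2C becomes $601,125.

Unit 4A: $421,150 · Unit 1A: $443,325 · Unit 1B: $390,950 · Unit 2C: $601,125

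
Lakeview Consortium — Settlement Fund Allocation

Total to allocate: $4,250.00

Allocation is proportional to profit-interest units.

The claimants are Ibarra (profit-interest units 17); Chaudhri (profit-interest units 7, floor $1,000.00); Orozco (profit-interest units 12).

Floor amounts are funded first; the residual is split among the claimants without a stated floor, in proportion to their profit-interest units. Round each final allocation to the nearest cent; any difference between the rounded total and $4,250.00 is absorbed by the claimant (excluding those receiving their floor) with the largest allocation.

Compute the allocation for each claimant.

Guaranteed amounts: Chaudhri $1,000.00. Residual $3,250.00.
Residual split over remaining profit-interest units 29: Ibarra 1,905.1724 → $1,905.17; Orozco 1,344.8276 → $1,344.83.

Ibarra: $1,905.17 | Chaudhri: $1,000.00 | Orozco: $1,344.83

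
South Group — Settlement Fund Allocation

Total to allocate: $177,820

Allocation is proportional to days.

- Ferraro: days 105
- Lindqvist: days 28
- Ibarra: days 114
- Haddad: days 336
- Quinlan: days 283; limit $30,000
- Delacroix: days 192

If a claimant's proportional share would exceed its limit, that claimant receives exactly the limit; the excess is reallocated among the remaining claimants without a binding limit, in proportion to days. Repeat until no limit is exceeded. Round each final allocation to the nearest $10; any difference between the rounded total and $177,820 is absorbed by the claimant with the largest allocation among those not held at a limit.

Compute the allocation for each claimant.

Ferraro: $20,030 | Lindqvist: $5,340 | Ibarra: $21,740 | Haddad: $64,090 | Quinlan: $30,000 | Delacroix: $36,620

Sum of days: 1,058.
Unconstrained shares: Ferraro 17,647.54; Lindqvist 4,706.01; Ibarra 19,160.19; Haddad 56,472.14; Quinlan 47,564.33; Delacroix 32,269.79.
Held at cap: Quinlan ($30,000); residual $147,820 reallocated over remaining days 775.
Redistributed shares: Ferraro 20,027.23 → $20,030; Lindqvist 5,340.59 → $5,340; Ibarra 21,743.85 → $21,740; Haddad 64,087.12 → $64,090; Delacroix 36,621.21 → $36,620.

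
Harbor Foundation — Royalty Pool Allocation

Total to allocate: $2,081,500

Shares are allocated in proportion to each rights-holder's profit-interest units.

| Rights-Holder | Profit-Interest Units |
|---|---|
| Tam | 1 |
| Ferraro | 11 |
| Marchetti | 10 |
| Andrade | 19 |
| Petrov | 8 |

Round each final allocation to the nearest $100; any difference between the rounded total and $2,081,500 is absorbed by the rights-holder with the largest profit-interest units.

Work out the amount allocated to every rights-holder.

Profit-interest units total: 1 + 11 + 10 + 19 + 8 = 49.
Raw shares: Tam 42,479.59; Ferraro 467,275.51; Marchetti 424,795.92; Andrade 807,112.24; Petrov 339,836.73.
At nearest $100: Tam $42,500; Ferraro $467,300; Marchetti $424,800; Andrade $807,100; Petrov $339,800. Sum = $2,081,500.
Sum already equals the total — no adjustment.

Tam: $42,500 | Ferraro: $467,300 | Marchetti: $424,800 | Andrade: $807,100 | Petrov: $339,800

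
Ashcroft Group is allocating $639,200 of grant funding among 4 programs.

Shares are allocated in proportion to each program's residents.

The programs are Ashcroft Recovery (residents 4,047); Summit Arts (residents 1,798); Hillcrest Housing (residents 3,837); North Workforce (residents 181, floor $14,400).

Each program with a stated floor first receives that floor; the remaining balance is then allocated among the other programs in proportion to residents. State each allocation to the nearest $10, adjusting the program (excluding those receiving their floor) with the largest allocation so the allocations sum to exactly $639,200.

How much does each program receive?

Ashcroft Recovery: $261,160; Summit Arts: $116,030; Hillcrest Housing: $247,610; North Workforce: $14,400

Minimums first: North Workforce $14,400. Balance $624,800.
Balance split over remaining residents 9,682: Ashcroft Recovery 261,161.50 → $261,160; Summit Arts 116,028.75 → $116,030; Hillcrest Housing 247,609.75 → $247,610.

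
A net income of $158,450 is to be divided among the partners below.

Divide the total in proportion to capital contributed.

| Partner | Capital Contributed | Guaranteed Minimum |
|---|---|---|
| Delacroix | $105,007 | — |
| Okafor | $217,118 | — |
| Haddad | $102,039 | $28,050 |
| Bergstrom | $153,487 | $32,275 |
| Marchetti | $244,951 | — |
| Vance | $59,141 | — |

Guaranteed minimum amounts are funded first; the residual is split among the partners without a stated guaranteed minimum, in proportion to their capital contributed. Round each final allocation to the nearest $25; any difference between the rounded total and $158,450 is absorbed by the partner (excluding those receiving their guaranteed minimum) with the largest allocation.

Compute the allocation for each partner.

Delacroix: $16,450; Okafor: $34,025; Haddad: $28,050; Bergstrom: $32,275; Marchetti: $38,375; Vance: $9,275

Guaranteed amounts: Haddad $28,050; Bergstrom $32,275. Remaining pool $98,125.
Remaining pool split over remaining capital contributed 626,217: Delacroix 16,454.06 → $16,450; Okafor 34,021.28 → $34,025; Marchetti 38,382.57 → $38,375; Vance 9,267.09 → $9,275.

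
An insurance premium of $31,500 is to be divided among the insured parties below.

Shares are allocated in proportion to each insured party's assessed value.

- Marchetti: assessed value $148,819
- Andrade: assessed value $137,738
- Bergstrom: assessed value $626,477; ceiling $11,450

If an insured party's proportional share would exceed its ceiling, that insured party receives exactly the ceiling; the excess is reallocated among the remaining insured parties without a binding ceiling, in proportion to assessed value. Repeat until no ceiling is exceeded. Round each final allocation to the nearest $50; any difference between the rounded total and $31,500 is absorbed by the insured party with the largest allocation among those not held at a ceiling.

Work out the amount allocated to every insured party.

Marchetti: $10,400 · Andrade: $9,650 · Bergstrom: $11,450

Assessed value total: 913,034.
Proportional shares (ignoring caps): Marchetti 5,134.31; Andrade 4,752.01; Bergstrom 21,613.68.
Held at cap: Bergstrom ($11,450); residual $20,050 reallocated over remaining assessed value 286,557.
Redistributed shares: Marchetti 10,412.66 → $10,400; Andrade 9,637.34 → $9,650.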